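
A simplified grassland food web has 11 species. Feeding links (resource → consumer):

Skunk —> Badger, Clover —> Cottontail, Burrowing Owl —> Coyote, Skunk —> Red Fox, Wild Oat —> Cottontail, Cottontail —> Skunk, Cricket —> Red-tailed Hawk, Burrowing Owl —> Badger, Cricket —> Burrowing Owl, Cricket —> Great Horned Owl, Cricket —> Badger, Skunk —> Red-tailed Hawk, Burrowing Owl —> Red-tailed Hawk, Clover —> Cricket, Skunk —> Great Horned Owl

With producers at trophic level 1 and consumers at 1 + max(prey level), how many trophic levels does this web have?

Producers (level 1): Wild Oat, Clover.
Wild Oat → Cottontail → Skunk → Badger gives Badger level 4.
No species has a prey at level 4, so no species reaches level 5.

4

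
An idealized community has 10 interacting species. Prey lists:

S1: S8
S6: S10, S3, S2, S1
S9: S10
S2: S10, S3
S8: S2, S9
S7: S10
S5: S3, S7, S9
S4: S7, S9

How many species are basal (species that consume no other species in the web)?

Basal species (no prey listed): S10, S3.
Count: 2.

2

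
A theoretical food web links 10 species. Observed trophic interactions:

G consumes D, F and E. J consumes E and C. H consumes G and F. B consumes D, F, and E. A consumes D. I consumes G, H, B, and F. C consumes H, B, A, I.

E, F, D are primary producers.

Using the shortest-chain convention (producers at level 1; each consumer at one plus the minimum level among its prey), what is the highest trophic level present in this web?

Producers (level 1): E, F, D.
Following each consumer down to its lowest-level prey: E → B → C (levels 1 through 3).
All prey of C (B 2, A 2, H 2, I 2) are at level 2 or above, so C is at level 1 + 2 = 3.
Every consumer has at least one prey at level 2 or below, so none exceeds level 3.

3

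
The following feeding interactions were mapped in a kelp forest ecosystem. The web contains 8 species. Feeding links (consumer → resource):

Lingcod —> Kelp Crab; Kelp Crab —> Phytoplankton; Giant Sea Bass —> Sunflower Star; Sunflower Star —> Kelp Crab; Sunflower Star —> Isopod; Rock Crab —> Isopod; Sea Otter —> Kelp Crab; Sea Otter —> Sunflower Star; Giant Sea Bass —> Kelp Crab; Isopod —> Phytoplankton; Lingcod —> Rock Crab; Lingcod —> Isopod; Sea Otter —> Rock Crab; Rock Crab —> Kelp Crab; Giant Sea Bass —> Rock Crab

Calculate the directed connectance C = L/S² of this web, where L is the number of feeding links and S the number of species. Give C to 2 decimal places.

The web has S = 8 species and L = 15 feeding links.
C = L / S² = 15 / 64 = 0.2344 ≈ 0.23.

C = 0.23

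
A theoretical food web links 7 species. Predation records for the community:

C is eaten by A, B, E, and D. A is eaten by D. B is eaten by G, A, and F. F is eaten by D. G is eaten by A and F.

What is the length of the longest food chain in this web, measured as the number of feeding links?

4 links

One longest chain: C → B → G → F → D.
It has 5 species and 4 links.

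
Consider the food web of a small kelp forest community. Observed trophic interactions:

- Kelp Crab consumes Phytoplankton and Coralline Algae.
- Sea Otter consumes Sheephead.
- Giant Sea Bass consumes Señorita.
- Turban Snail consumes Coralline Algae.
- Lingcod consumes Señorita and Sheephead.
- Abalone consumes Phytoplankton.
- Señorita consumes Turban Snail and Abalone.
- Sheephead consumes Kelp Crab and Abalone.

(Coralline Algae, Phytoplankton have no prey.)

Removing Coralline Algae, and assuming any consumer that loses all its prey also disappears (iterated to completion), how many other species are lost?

1

Remove Coralline Algae.
Round 1: Turban Snail (all prey gone) → extinct.
No further losses. Total secondary extinctions: 1.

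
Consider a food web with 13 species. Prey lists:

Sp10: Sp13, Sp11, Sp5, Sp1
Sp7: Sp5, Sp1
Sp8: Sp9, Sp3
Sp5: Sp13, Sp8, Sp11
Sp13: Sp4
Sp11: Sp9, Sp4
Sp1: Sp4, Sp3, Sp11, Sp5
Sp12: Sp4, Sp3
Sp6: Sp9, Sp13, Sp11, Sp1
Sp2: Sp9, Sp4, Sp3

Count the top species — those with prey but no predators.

5

Top species (has prey, but nothing eats it): Sp12, Sp2, Sp10, Sp7, Sp6.
Count: 5.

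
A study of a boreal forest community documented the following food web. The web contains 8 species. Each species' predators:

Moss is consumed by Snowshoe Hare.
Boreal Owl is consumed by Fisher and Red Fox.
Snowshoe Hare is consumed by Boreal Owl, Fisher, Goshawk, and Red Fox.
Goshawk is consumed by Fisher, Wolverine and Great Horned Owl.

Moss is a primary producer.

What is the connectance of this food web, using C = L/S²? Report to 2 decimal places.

The web has S = 8 species and L = 10 feeding links.
C = L / S² = 10 / 64 = 0.1562 ≈ 0.16.

C = 0.16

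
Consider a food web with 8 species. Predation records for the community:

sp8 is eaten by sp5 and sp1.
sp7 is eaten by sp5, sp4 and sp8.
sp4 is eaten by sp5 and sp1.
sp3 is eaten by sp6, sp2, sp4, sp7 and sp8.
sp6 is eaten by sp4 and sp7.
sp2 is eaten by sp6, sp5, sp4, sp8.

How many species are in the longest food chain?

One longest chain: sp3 → sp2 → sp6 → sp7 → sp8 → sp1.
It has 6 species and 5 links.

6 species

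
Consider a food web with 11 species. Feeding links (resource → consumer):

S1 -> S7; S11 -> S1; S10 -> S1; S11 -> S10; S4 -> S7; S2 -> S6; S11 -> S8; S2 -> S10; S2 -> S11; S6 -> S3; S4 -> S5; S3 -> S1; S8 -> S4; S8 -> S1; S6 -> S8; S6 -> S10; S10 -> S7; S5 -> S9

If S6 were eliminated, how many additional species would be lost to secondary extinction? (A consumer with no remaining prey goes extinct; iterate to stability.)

Remove S6.
Round 1: S3 (all prey gone) → extinct.
No further losses. Total secondary extinctions: 1.

1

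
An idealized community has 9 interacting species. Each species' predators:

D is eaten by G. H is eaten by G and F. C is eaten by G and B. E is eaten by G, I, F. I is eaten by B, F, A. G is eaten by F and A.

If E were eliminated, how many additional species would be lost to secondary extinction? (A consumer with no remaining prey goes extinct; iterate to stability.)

1

Remove E.
Round 1: I (all prey gone) → extinct.
No further losses. Total secondary extinctions: 1.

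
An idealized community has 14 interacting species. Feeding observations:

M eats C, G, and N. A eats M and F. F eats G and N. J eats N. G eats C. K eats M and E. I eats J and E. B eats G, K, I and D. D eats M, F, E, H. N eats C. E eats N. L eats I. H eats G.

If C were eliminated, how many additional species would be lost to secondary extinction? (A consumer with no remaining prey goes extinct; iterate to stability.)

Remove C.
Round 1: N (all prey gone), G (all prey gone) → extinct.
Round 2: M (all prey gone), J (all prey gone), F (all prey gone), E (all prey gone), H (all prey gone) → extinct.
Round 3: A (all prey gone), K (all prey gone), D (all prey gone), I (all prey gone) → extinct.
Round 4: B (all prey gone), L (all prey gone) → extinct.
No further losses. Total secondary extinctions: 13.

13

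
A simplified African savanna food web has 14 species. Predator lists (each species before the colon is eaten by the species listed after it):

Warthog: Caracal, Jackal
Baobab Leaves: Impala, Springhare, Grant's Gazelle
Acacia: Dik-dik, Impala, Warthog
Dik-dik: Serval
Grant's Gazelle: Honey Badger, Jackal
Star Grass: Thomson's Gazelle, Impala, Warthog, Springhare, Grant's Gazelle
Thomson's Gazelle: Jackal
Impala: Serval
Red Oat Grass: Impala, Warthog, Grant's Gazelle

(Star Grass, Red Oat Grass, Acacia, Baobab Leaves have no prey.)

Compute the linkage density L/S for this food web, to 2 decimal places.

L/S = 1.50

There are L = 21 links among S = 14 species.
L/S = 21/14 = 1.5000 ≈ 1.50.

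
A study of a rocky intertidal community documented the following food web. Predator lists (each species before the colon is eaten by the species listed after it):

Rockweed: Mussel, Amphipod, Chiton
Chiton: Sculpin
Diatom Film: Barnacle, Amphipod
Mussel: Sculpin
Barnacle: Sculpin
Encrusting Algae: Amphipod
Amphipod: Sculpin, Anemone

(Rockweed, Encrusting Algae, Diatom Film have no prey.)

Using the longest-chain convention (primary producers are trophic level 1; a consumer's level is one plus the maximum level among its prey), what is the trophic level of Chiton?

Rockweed is a producer → level 1.
Chiton eats Rockweed → level 2.

Trophic level 2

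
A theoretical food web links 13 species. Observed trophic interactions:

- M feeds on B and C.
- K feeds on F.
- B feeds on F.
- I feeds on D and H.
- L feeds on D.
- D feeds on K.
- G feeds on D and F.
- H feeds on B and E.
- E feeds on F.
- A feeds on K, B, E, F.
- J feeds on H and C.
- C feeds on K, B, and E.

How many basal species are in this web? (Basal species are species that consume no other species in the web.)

1

Basal species (no prey listed): F.
Count: 1.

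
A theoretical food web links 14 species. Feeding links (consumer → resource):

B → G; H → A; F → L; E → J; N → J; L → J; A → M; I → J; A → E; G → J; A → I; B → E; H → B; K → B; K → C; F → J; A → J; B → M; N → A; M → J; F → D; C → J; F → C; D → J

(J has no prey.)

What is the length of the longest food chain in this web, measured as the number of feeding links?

One longest chain: J → I → A → N.
It has 4 species and 3 links.

3 links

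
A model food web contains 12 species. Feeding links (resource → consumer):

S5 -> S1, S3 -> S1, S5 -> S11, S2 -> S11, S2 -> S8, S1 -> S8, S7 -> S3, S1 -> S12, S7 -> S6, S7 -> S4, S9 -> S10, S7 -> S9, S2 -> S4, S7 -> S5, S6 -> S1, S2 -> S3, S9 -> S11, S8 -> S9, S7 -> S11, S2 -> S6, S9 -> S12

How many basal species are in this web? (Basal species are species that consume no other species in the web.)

Basal species (no prey listed): S7, S2.
Count: 2.

2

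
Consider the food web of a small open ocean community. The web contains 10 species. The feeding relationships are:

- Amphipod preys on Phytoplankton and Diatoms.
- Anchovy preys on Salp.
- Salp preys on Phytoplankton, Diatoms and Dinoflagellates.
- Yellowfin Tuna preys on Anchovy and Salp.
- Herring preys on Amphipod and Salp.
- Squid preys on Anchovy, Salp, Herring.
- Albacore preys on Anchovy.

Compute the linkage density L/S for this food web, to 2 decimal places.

L/S = 1.40

There are L = 14 links among S = 10 species.
L/S = 14/10 = 1.4000 ≈ 1.40.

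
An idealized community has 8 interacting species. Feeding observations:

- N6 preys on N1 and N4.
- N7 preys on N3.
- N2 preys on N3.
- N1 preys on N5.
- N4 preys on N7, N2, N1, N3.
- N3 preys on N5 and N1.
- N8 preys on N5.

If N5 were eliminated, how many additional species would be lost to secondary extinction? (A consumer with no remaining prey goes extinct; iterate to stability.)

Remove N5.
Round 1: N8 (all prey gone), N1 (all prey gone) → extinct.
Round 2: N3 (all prey gone) → extinct.
Round 3: N7 (all prey gone), N2 (all prey gone) → extinct.
Round 4: N4 (all prey gone) → extinct.
Round 5: N6 (all prey gone) → extinct.
No further losses. Total secondary extinctions: 7.

7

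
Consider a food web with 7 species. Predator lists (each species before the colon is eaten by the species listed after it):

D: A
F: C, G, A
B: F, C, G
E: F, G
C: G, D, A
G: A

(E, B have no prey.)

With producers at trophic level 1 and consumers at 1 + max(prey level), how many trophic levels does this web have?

5

Producers (level 1): E, B.
E → F → C → G → A gives A level 5.
No species has a prey at level 5, so no species reaches level 6.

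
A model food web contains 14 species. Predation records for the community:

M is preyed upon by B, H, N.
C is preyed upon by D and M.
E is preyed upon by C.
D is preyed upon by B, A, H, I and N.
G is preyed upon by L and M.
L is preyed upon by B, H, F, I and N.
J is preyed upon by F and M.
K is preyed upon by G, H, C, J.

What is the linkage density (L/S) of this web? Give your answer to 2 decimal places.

L/S = 1.71

There are L = 24 links among S = 14 species.
L/S = 24/14 = 1.7143 ≈ 1.71.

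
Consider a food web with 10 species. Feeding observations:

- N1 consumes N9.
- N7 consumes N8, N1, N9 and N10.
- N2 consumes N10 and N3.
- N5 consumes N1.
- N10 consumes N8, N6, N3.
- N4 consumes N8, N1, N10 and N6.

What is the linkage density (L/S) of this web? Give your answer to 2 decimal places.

L/S = 1.50

There are L = 15 links among S = 10 species.
L/S = 15/10 = 1.5000 ≈ 1.50.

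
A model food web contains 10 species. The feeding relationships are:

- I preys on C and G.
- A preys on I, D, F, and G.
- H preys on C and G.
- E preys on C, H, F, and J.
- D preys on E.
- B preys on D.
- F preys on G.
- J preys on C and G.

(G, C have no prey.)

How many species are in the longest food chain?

5 species

One longest chain: G → J → E → D → B.
It has 5 species and 4 links.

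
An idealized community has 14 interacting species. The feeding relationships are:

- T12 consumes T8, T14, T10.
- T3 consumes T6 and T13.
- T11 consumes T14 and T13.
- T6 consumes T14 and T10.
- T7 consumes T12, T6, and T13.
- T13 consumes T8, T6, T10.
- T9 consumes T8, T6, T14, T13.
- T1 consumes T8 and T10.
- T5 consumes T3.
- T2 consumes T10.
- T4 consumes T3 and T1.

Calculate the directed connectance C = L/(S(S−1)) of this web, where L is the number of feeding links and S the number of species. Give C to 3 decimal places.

C = 0.137

The web has S = 14 species and L = 25 feeding links.
C = L / (S(S−1)) = 25 / 182 = 0.1374 ≈ 0.137.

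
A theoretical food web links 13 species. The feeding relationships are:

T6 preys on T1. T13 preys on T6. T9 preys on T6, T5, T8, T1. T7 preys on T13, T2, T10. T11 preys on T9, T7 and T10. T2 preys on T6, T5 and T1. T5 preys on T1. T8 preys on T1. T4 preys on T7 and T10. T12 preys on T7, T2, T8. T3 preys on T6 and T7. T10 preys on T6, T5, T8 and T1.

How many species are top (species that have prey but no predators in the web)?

4

Top species (has prey, but nothing eats it): T12, T3, T11, T4.
Count: 4.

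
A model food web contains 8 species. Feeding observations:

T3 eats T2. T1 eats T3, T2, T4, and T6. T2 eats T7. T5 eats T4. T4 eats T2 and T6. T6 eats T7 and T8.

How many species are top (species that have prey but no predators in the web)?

Top species (has prey, but nothing eats it): T5, T1.
Count: 2.

2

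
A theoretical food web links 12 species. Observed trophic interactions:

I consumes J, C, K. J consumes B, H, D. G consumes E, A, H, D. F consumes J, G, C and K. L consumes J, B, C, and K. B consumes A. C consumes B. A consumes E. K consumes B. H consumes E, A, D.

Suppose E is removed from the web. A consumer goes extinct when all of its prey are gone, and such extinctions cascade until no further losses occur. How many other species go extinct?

Remove E.
Round 1: A (all prey gone) → extinct.
Round 2: B (all prey gone) → extinct.
Round 3: C (all prey gone), K (all prey gone) → extinct.
No further losses. Total secondary extinctions: 4.

4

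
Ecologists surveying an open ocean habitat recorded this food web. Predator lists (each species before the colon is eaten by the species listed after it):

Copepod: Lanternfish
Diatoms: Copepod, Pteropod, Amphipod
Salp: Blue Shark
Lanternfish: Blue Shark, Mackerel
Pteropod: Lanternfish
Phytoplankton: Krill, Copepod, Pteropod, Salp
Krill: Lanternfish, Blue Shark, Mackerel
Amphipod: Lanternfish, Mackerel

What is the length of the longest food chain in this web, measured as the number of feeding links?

3 links

One longest chain: Phytoplankton → Krill → Lanternfish → Blue Shark.
It has 4 species and 3 links.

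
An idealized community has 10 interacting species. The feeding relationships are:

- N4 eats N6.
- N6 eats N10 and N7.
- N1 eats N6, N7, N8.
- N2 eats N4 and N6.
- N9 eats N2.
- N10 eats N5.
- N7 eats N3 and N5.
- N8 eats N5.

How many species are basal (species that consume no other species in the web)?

2

Basal species (no prey listed): N3, N5.
Count: 2.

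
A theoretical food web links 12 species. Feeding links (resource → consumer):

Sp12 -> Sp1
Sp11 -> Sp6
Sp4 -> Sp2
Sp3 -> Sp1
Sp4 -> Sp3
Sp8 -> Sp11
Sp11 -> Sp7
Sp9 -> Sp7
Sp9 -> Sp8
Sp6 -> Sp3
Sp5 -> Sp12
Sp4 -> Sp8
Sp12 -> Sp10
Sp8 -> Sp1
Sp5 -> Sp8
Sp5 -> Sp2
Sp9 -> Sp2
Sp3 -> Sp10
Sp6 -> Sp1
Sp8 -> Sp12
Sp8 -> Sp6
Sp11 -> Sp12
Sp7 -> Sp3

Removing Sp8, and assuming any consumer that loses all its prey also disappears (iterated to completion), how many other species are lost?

Remove Sp8.
Round 1: Sp11 (all prey gone) → extinct.
Round 2: Sp6 (all prey gone) → extinct.
No further losses. Total secondary extinctions: 2.

2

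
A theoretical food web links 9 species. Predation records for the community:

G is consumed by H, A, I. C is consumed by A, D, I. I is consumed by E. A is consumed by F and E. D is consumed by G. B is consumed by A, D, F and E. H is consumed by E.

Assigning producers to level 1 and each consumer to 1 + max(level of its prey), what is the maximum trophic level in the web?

Producers (level 1): C, B.
C → D → G → I → E gives E level 5.
No species has a prey at level 5, so no species reaches level 6.

5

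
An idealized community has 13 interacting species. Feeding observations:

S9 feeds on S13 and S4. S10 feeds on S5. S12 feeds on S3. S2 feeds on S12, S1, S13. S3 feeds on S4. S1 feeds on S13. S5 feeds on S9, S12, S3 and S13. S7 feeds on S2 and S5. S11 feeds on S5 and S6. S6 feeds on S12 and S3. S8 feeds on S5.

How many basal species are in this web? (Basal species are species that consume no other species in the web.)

Basal species (no prey listed): S13, S4.
Count: 2.

2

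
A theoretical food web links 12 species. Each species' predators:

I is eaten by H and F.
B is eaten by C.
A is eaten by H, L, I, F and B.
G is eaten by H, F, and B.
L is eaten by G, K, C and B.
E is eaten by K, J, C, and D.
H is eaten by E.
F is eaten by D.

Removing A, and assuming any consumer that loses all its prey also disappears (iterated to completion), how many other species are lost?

Remove A.
Round 1: I (all prey gone), L (all prey gone) → extinct.
Round 2: G (all prey gone) → extinct.
Round 3: H (all prey gone), B (all prey gone), F (all prey gone) → extinct.
Round 4: E (all prey gone) → extinct.
Round 5: J (all prey gone), C (all prey gone), K (all prey gone), D (all prey gone) → extinct.
No further losses. Total secondary extinctions: 11.

11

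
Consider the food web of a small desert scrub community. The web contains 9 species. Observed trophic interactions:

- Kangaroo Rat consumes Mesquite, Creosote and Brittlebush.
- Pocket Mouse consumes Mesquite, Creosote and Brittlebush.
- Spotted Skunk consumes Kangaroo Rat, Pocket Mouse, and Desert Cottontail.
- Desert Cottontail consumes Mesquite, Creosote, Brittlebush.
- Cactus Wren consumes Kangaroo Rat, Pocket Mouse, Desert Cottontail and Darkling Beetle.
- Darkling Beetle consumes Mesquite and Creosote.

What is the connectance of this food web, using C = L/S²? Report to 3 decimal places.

C = 0.222

The web has S = 9 species and L = 18 feeding links.
C = L / S² = 18 / 81 = 0.2222 ≈ 0.222.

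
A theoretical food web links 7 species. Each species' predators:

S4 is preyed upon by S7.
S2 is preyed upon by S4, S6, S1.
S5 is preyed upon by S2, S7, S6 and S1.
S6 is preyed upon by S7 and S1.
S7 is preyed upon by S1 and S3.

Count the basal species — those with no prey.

1

Basal species (no prey listed): S5.
Count: 1.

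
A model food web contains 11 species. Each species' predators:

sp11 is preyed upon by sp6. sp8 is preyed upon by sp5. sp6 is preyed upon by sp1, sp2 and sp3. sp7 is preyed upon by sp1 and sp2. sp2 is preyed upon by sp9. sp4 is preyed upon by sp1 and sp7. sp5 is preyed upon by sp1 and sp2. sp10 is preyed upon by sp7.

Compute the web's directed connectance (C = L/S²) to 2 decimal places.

The web has S = 11 species and L = 13 feeding links.
C = L / S² = 13 / 121 = 0.1074 ≈ 0.11.

C = 0.11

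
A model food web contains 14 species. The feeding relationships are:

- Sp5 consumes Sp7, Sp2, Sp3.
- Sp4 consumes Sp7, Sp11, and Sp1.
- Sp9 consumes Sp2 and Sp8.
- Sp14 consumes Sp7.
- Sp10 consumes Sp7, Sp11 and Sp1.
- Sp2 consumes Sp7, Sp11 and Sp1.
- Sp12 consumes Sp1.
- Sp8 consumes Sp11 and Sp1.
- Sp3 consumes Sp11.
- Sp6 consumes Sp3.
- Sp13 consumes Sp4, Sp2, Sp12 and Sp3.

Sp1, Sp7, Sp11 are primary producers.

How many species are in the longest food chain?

One longest chain: Sp1 → Sp8 → Sp9.
It has 3 species and 2 links.

3 species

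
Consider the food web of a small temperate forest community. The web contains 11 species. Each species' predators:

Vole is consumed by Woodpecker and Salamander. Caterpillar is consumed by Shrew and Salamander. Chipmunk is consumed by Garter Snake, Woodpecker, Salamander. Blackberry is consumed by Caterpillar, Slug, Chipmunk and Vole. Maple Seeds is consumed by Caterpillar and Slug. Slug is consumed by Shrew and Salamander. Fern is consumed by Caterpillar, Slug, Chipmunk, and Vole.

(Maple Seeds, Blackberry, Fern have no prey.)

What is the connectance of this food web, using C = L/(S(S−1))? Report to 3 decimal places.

The web has S = 11 species and L = 19 feeding links.
C = L / (S(S−1)) = 19 / 110 = 0.1727 ≈ 0.173.

C = 0.173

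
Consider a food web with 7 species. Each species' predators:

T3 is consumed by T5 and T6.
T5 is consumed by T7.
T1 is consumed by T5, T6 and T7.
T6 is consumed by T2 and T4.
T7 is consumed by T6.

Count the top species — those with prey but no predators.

2

Top species (has prey, but nothing eats it): T4, T2.
Count: 2.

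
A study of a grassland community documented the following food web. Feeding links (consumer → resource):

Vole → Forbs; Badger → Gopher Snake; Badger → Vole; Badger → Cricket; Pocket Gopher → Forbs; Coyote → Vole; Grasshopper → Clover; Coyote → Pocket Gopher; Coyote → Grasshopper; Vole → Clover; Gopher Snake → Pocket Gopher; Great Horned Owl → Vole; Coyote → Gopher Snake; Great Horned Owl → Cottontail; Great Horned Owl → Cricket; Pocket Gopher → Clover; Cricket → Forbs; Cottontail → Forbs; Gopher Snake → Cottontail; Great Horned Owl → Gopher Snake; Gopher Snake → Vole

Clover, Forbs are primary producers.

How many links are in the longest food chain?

One longest chain: Clover → Pocket Gopher → Gopher Snake → Great Horned Owl.
It has 4 species and 3 links.

3 links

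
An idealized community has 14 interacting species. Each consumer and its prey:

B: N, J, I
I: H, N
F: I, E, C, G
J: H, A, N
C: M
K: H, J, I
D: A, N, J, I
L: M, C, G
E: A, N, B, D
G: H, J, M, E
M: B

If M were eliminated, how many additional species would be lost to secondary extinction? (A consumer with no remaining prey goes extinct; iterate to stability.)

Remove M.
Round 1: C (all prey gone) → extinct.
No further losses. Total secondary extinctions: 1.

1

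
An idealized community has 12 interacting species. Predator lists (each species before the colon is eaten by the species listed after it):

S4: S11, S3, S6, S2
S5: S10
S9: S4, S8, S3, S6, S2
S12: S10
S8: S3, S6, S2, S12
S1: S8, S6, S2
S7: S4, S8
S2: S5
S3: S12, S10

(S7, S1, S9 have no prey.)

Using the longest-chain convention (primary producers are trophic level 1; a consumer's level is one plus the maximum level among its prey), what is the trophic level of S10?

Trophic level 5

S7 is a producer → level 1.
S4 eats S7 (level 1); other prey at levels: S9 1 → level 2.
S2 eats S4 (level 2); other prey at levels: S1 1, S9 1, S8 2 → level 3.
S5 eats S2 → level 4.
S10 eats S5 (level 4); other prey at levels: S3 3, S12 4 → level 5.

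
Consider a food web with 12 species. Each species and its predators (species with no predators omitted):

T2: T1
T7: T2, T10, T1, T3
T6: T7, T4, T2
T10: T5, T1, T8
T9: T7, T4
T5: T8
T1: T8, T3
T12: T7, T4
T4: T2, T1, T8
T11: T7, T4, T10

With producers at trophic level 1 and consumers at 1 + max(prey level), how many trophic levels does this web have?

5

Producers (level 1): T9, T6, T11, T12.
T9 → T7 → T2 → T1 → T3 gives T3 level 5.
No species has a prey at level 5, so no species reaches level 6.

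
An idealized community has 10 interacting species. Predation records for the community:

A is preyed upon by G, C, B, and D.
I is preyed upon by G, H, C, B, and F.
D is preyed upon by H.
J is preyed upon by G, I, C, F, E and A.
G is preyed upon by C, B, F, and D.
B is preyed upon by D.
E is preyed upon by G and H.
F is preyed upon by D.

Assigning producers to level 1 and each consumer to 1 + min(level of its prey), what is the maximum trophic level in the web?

Producers (level 1): J.
Following each consumer down to its lowest-level prey: J → I → H (levels 1 through 3).
All prey of H (I 2, E 2, D 3) are at level 2 or above, so H is at level 1 + 2 = 3.
Every consumer has at least one prey at level 2 or below, so none exceeds level 3.

3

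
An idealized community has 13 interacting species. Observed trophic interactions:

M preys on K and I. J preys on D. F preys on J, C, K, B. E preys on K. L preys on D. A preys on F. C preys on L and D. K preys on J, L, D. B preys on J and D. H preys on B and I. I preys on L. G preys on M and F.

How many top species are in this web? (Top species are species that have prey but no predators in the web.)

Top species (has prey, but nothing eats it): E, H, G, A.
Count: 4.

4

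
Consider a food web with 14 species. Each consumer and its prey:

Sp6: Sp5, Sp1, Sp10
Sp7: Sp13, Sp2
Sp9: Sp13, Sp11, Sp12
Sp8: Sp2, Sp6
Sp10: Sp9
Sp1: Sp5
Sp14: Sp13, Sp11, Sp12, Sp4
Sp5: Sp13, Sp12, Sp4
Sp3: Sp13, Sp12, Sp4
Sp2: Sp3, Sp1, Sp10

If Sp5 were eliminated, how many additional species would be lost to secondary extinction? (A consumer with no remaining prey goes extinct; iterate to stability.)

Remove Sp5.
Round 1: Sp1 (all prey gone) → extinct.
No further losses. Total secondary extinctions: 1.

1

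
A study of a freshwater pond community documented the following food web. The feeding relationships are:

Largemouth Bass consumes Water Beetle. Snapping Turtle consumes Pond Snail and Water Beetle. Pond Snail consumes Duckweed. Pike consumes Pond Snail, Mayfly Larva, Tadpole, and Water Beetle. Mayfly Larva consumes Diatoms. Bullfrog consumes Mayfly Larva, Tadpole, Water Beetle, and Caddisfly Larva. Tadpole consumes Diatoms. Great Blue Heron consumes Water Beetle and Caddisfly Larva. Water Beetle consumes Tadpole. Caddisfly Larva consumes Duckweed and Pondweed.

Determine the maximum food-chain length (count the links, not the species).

3 links

One longest chain: Diatoms → Tadpole → Water Beetle → Pike.
It has 4 species and 3 links.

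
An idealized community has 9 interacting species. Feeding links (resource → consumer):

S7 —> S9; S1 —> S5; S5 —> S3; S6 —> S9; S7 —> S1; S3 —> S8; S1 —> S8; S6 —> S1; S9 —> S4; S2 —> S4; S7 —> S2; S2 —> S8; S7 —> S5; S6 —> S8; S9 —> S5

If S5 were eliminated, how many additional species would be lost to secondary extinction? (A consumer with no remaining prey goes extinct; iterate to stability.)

1

Remove S5.
Round 1: S3 (all prey gone) → extinct.
No further losses. Total secondary extinctions: 1.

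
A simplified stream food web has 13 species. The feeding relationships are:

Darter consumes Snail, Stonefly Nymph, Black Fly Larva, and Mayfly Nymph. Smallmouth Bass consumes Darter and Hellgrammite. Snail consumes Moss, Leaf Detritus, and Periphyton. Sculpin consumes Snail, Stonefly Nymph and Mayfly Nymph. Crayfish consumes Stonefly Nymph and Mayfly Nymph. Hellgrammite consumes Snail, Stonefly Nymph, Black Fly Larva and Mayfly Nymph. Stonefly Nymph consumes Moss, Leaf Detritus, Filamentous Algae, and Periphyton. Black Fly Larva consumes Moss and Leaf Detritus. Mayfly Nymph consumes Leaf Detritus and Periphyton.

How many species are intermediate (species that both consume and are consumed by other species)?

Intermediate species (has both prey and predators): Black Fly Larva, Mayfly Nymph, Snail, Stonefly Nymph, Hellgrammite, Darter.
Count: 6.

6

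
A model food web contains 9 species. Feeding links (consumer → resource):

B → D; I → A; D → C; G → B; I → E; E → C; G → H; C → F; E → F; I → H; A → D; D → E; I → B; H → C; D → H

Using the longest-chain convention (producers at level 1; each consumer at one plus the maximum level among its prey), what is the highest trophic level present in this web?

6

Producers (level 1): F.
F → C → H → D → B → G gives G level 6.
No species has a prey at level 6, so no species reaches level 7.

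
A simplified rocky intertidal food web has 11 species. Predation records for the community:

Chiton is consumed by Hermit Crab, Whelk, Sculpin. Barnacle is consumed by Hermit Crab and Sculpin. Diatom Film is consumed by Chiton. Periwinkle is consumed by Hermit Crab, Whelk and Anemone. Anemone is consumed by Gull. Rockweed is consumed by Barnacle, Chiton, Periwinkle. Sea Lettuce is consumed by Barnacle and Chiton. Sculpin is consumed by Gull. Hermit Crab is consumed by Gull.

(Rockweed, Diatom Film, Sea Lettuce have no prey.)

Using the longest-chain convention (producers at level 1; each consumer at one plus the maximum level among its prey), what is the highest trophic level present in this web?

Producers (level 1): Rockweed, Diatom Film, Sea Lettuce.
Rockweed → Periwinkle → Anemone → Gull gives Gull level 4.
No species has a prey at level 4, so no species reaches level 5.

4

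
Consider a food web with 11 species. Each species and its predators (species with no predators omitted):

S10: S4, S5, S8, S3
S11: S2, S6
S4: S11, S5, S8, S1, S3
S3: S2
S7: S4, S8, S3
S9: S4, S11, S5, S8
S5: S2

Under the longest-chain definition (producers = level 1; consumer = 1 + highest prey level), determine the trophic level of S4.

Trophic level 2

S10 is a producer → level 1.
S4 eats S10 (level 1); other prey at levels: S7 1, S9 1 → level 2.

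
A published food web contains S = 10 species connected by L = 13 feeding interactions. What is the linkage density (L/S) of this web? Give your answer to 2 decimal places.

There are L = 13 links among S = 10 species.
L/S = 13/10 = 1.3000 ≈ 1.30.

L/S = 1.30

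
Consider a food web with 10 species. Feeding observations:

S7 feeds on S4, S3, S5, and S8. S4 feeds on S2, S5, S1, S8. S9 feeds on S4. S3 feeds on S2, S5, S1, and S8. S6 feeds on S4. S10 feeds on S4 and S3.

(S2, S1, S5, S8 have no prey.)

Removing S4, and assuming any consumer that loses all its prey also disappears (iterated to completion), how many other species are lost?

2

Remove S4.
Round 1: S9 (all prey gone), S6 (all prey gone) → extinct.
No further losses. Total secondary extinctions: 2.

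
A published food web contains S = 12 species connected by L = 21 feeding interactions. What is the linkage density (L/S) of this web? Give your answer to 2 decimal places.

L/S = 1.75

There are L = 21 links among S = 12 species.
L/S = 21/12 = 1.7500 ≈ 1.75.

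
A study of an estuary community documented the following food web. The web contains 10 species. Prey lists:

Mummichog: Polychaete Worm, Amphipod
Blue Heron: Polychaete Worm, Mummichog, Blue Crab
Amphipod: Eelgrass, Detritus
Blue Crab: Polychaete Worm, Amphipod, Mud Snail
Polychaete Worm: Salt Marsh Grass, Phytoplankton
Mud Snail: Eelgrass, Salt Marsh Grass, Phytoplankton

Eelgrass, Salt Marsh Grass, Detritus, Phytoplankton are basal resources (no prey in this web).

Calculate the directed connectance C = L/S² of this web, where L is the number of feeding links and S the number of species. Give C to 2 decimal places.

The web has S = 10 species and L = 15 feeding links.
C = L / S² = 15 / 100 = 0.1500 ≈ 0.15.

C = 0.15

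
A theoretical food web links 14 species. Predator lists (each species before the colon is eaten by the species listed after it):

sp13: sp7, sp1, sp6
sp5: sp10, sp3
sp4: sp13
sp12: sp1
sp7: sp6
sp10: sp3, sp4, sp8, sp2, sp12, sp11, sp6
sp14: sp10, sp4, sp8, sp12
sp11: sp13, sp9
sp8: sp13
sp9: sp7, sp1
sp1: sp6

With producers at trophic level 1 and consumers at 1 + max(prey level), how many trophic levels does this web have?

Producers (level 1): sp14, sp5.
sp14 → sp10 → sp11 → sp13 → sp7 → sp6 gives sp6 level 6.
No species has a prey at level 6, so no species reaches level 7.

6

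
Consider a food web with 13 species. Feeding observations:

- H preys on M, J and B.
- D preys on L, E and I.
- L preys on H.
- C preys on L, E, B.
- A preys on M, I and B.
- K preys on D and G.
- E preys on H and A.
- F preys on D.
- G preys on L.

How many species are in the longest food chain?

5 species

One longest chain: B → H → L → D → K.
It has 5 species and 4 links.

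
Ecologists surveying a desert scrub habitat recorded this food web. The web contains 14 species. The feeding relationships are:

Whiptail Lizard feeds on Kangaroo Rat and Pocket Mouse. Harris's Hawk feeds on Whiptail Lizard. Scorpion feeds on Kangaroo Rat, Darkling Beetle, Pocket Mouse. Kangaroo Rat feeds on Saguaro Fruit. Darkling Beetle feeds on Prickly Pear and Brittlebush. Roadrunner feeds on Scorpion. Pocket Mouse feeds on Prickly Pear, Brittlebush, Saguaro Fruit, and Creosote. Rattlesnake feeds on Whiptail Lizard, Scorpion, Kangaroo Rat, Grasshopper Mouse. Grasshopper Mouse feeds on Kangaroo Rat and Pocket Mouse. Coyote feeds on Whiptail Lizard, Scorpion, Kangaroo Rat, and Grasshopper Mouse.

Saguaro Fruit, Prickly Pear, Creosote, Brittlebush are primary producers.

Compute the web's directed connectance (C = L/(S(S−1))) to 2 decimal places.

The web has S = 14 species and L = 24 feeding links.
C = L / (S(S−1)) = 24 / 182 = 0.1319 ≈ 0.13.

C = 0.13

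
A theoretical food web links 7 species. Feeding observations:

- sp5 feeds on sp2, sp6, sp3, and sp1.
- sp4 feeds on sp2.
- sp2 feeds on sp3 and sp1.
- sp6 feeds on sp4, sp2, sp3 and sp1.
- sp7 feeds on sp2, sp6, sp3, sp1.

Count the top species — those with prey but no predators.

2

Top species (has prey, but nothing eats it): sp5, sp7.
Count: 2.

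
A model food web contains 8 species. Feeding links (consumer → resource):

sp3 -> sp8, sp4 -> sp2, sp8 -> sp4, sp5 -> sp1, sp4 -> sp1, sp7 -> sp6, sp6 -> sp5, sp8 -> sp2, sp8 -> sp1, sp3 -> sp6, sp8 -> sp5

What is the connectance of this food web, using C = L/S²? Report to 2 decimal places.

The web has S = 8 species and L = 11 feeding links.
C = L / S² = 11 / 64 = 0.1719 ≈ 0.17.

C = 0.17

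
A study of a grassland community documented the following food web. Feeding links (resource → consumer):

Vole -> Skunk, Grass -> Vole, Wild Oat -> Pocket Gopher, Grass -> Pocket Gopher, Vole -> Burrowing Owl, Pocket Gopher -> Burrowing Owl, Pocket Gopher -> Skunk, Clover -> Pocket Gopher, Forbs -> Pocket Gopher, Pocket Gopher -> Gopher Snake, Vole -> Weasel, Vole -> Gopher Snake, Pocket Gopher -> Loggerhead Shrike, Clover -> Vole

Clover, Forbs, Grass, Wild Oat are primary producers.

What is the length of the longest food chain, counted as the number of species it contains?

One longest chain: Clover → Pocket Gopher → Skunk.
It has 3 species and 2 links.

3 species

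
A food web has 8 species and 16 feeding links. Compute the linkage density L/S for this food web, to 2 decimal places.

There are L = 16 links among S = 8 species.
L/S = 16/8 = 2.0000 ≈ 2.00.

L/S = 2.00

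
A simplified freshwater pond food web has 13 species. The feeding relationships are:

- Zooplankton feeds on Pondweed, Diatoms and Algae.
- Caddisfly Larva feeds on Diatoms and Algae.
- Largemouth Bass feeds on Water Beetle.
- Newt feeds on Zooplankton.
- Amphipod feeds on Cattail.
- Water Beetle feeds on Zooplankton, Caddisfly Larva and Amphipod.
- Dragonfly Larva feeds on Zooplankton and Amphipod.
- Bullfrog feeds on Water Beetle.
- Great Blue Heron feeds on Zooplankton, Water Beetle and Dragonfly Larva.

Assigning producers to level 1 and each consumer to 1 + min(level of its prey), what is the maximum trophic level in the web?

Producers (level 1): Cattail, Pondweed, Diatoms, Algae.
Following each consumer down to its lowest-level prey: Cattail → Amphipod → Water Beetle → Largemouth Bass (levels 1 through 4).
All prey of Largemouth Bass (Water Beetle 3) are at level 3 or above, so Largemouth Bass is at level 1 + 3 = 4.
Every consumer has at least one prey at level 3 or below, so none exceeds level 4.

4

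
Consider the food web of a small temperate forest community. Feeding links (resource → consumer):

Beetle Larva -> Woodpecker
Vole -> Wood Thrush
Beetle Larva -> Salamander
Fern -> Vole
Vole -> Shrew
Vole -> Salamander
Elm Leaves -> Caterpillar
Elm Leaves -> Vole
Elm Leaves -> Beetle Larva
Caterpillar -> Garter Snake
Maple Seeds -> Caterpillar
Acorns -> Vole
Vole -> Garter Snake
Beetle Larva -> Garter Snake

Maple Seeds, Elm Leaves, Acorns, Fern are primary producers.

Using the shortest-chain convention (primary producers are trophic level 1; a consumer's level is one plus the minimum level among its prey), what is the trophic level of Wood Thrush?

Trophic level 3

Elm Leaves is a producer → level 1.
Vole eats Elm Leaves → level 2.
Wood Thrush eats Vole → level 3.
No prey of Wood Thrush is below level 2, so 3 is the minimum.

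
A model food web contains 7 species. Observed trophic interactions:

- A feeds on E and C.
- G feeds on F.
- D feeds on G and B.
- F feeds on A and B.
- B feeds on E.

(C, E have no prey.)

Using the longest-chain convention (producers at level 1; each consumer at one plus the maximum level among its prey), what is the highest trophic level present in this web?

Producers (level 1): C, E.
C → A → F → G → D gives D level 5.
No species has a prey at level 5, so no species reaches level 6.

5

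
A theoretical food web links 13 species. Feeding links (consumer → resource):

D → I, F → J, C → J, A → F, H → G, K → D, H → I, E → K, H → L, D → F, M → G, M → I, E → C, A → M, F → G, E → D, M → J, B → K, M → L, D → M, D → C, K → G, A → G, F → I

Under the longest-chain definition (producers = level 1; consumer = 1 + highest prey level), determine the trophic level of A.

Trophic level 3

G is a producer → level 1.
F eats G (level 1); other prey at levels: I 1, J 1 → level 2.
A eats F (level 2); other prey at levels: G 1, M 2 → level 3.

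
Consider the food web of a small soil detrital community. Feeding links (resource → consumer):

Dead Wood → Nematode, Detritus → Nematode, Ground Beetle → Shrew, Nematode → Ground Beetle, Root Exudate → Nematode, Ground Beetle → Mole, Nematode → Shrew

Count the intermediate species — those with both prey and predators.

Intermediate species (has both prey and predators): Nematode, Ground Beetle.
Count: 2.

2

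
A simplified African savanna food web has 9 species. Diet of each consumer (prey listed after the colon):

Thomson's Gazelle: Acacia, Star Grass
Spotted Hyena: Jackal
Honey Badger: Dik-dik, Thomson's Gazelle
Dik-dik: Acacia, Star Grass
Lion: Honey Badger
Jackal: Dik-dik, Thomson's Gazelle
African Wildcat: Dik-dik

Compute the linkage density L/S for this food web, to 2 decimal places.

L/S = 1.22

There are L = 11 links among S = 9 species.
L/S = 11/9 = 1.2222 ≈ 1.22.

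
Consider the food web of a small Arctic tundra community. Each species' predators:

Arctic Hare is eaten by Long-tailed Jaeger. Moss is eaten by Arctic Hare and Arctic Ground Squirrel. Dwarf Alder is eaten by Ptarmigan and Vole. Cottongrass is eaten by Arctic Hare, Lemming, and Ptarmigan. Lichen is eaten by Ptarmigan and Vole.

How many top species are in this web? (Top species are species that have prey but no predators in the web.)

Top species (has prey, but nothing eats it): Ptarmigan, Lemming, Vole, Arctic Ground Squirrel, Long-tailed Jaeger.
Count: 5.

5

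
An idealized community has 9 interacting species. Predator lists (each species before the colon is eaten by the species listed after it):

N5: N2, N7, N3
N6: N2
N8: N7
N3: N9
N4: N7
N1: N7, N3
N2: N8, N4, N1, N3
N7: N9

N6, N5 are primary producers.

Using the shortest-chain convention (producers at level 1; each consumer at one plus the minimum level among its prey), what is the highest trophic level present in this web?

Producers (level 1): N6, N5.
Following each consumer down to its lowest-level prey: N6 → N2 → N4 (levels 1 through 3).
All prey of N4 (N2 2) are at level 2 or above, so N4 is at level 1 + 2 = 3.
Every consumer has at least one prey at level 2 or below, so none exceeds level 3.

3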